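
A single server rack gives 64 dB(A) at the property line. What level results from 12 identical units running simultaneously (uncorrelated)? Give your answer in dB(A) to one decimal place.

N identical incoherent sources raise the level by 10·log₁₀ N.
L_total = 64 + 10·log₁₀(12) = 64 + 10.792 = 74.79 dB(A).

74.8 dB(A)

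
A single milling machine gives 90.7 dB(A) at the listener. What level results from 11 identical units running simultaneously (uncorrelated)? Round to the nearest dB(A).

With 11 equal, uncorrelated contributions the intensity is 11× that of one unit, giving a rise of 10·log₁₀ 11.
L_total = 90.7 + 10·log₁₀(11) = 90.7 + 10.414 = 101.11 dB(A).

101 dB(A)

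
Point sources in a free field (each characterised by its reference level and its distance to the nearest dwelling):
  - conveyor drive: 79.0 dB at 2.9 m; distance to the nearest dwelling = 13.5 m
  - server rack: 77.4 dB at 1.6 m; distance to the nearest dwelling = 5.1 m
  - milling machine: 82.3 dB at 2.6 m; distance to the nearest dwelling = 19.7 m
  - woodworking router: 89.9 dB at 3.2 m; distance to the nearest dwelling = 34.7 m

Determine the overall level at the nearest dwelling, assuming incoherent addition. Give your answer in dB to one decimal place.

73.1 dB

Propagate each source to the receiver with L = L_ref − 20·log₁₀(r/r_ref), then add intensities.
conveyor drive: 79.0 − 20·log₁₀(13.5/2.9) = 79.0 − 13.36 = 65.64 dB.
server rack: 77.4 − 20·log₁₀(5.1/1.6) = 77.4 − 10.07 = 67.33 dB.
milling machine: 82.3 − 20·log₁₀(19.7/2.6) = 82.3 − 17.59 = 64.71 dB.
woodworking router: 89.9 − 20·log₁₀(34.7/3.2) = 89.9 − 20.70 = 69.20 dB.
Σ 10^(L/10) = 2.034e+07 → L_total = 10·log₁₀(2.034e+07) = 73.08 dB.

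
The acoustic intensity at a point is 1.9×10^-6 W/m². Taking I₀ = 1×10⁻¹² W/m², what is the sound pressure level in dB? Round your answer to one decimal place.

L = 10·log₁₀(I/I₀) = 10·log₁₀(1.9×10^-6/10⁻¹²) = 10·log₁₀(1.9×10^6).
L = 10·(0.2788 + 6) = 62.79 dB.

62.8 dB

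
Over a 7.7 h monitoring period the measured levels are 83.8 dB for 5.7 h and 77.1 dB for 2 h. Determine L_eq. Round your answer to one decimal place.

82.8 dB

Weight each interval's intensity by its duration and average over T = 7.7 h:
Σ tᵢ·10^(Lᵢ/10) = 5.7·10^(83.8/10) + 2·10^(77.1/10) = 1.470e+09.
L_eq = 10·log₁₀(1.470e+09/7.7) = 82.81 dB.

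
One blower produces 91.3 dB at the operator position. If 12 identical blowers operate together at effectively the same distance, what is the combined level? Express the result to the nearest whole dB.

102 dB

N identical incoherent sources raise the level by 10·log₁₀ N.
L_total = 91.3 + 10·log₁₀(12) = 91.3 + 10.792 = 102.09 dB.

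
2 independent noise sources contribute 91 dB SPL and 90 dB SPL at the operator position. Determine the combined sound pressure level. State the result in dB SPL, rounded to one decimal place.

For uncorrelated sources the intensities add, so convert each level to linear form, sum, and take 10·log₁₀ of the total.
Σ 10^(L/10) = 10^(91/10) + 10^(90/10) = 2.259e+09.
L_total = 10·log₁₀(2.259e+09) = 93.54 dB SPL.

93.5 dB SPL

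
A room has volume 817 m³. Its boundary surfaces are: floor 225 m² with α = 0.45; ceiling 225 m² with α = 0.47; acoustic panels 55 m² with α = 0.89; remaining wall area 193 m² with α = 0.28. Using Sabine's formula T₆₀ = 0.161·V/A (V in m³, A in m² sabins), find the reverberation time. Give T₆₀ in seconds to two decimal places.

A = Σ Sᵢαᵢ = 225·0.45 + 225·0.47 + 55·0.89 + 193·0.28 = 309.99 m².
T₆₀ = 0.161 × 817 / 309.99 = 0.424 s.

0.42 s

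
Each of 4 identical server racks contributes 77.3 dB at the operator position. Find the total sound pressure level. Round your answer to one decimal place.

83.3 dB

With 4 equal, uncorrelated contributions the intensity is 4× that of one unit, giving a rise of 10·log₁₀ 4.
L_total = 77.3 + 10·log₁₀(4) = 77.3 + 6.021 = 83.32 dB.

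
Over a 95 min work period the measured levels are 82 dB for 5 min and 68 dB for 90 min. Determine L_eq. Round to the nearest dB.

72 dB

L_eq = 10·log₁₀[(1/T)·Σ tᵢ·10^(Lᵢ/10)] with T = 95 min.
Σ tᵢ·10^(Lᵢ/10) = 5·10^(82/10) + 90·10^(68/10) = 1.360e+09.
L_eq = 10·log₁₀(1.360e+09/95) = 71.56 dB.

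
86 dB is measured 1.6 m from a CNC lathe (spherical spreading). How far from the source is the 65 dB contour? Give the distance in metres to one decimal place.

18.0 m

Point-source spreading drops the level by 20·log₁₀(r₂/r₁); inverting, r₂/r₁ = 10^(ΔL/20).
r₂ = 1.6·10^((86−65)/20) = 1.6·10^(21.0/20) = 17.95 m.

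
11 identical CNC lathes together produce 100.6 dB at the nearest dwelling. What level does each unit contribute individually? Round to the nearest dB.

11 equal contributions raise the level by 10·log₁₀ 11 = 10.414 dB, so each unit alone gives 100.6 − 10.414.

90 dB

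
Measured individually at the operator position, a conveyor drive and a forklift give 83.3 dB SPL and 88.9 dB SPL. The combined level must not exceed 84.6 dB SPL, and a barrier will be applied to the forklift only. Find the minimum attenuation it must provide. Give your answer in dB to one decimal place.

10.2 dB

The untreated sources together contribute 10^(83.3/10) = 2.138e+08, i.e. 83.30 dB SPL.
To meet 84.6 dB SPL overall, the treated forklift may contribute at most 10^(84.6/10) − 2.138e+08 = 7.461e+07, i.e. 78.73 dB SPL.
So the forklift must be reduced from 88.9 to 78.73 dB SPL: IL = 10.17 dB.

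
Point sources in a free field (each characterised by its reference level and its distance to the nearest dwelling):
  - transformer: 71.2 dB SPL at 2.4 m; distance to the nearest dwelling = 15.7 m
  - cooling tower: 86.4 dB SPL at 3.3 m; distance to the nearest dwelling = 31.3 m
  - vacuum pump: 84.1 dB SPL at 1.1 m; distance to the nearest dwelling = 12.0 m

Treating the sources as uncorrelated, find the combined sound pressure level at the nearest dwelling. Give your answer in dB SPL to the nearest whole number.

Propagate each source to the receiver with L = L_ref − 20·log₁₀(r/r_ref), then add intensities.
transformer: 71.2 − 20·log₁₀(15.7/2.4) = 71.2 − 16.31 = 54.89 dB SPL.
cooling tower: 86.4 − 20·log₁₀(31.3/3.3) = 86.4 − 19.54 = 66.86 dB SPL.
vacuum pump: 84.1 − 20·log₁₀(12.0/1.1) = 84.1 − 20.76 = 63.34 dB SPL.
Σ 10^(L/10) = 7.320e+06 → L_total = 10·log₁₀(7.320e+06) = 68.65 dB SPL.

69 dB SPL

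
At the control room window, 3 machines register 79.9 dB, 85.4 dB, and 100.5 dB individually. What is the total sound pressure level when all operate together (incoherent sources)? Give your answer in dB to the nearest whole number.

For uncorrelated sources the intensities add, so convert each level to linear form, sum, and take 10·log₁₀ of the total.
Σ 10^(L/10) = 10^(79.9/10) + 10^(85.4/10) + 10^(100.5/10) = 1.166e+10.
L_total = 10·log₁₀(1.166e+10) = 100.67 dB.

101 dB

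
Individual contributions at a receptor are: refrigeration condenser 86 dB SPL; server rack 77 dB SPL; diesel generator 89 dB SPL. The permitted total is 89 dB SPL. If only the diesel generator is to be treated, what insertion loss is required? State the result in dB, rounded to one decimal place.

The untreated sources together contribute 10^(86/10) + 10^(77/10) = 4.482e+08, i.e. 86.51 dB SPL.
To meet 89 dB SPL overall, the treated diesel generator may contribute at most 10^(89/10) − 4.482e+08 = 3.461e+08, i.e. 85.39 dB SPL.
Required insertion loss = 89 − 85.39 = 3.61 dB.

3.6 dB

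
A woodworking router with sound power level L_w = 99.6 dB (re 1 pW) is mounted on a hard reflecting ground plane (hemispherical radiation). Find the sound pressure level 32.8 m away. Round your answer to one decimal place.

L_p = L_w − 10·log₁₀(2π·r²) with r = 32.8 m.
2π·r² = 6760 m², 10·log₁₀ of that is 38.299 dB.
L_p = 99.6 − 38.299 = 61.30 dB.

61.3 dB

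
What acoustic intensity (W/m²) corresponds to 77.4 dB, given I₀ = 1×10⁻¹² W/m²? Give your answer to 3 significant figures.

5.50e-05 W/m²

L = 10·log₁₀(I/I₀) ⇒ I = I₀·10^(L/10) = 10⁻¹² × 10^7.74.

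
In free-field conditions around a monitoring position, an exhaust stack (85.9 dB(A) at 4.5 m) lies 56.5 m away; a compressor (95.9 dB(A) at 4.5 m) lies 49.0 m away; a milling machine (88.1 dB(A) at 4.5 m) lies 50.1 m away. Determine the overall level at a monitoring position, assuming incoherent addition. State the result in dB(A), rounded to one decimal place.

76.1 dB(A)

Apply inverse-square spreading to bring every level to the receiver, then sum 10^(L/10).
exhaust stack: 85.9 − 20·log₁₀(56.5/4.5) = 85.9 − 21.98 = 63.92 dB(A).
compressor: 95.9 − 20·log₁₀(49.0/4.5) = 95.9 − 20.74 = 75.16 dB(A).
milling machine: 88.1 − 20·log₁₀(50.1/4.5) = 88.1 − 20.93 = 67.17 dB(A).
Σ 10^(L/10) = 4.049e+07 → L_total = 10·log₁₀(4.049e+07) = 76.07 dB(A).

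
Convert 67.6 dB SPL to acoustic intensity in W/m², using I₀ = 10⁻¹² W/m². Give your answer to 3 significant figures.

I = I₀·10^(L/10) = 10⁻¹² × 10^(67.6/10) = 10^(-5.240).

5.75e-06 W/m²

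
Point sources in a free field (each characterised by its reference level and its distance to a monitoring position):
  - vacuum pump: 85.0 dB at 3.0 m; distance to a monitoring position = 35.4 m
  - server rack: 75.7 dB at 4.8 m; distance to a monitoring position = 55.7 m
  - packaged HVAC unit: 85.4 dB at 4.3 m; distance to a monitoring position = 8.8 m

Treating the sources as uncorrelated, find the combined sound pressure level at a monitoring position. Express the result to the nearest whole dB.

79 dB

Propagate each source to the receiver with L = L_ref − 20·log₁₀(r/r_ref), then add intensities.
vacuum pump: 85.0 − 20·log₁₀(35.4/3.0) = 85.0 − 21.44 = 63.56 dB.
server rack: 75.7 − 20·log₁₀(55.7/4.8) = 75.7 − 21.29 = 54.41 dB.
packaged HVAC unit: 85.4 − 20·log₁₀(8.8/4.3) = 85.4 − 6.22 = 79.18 dB.
Σ 10^(L/10) = 8.534e+07 → L_total = 10·log₁₀(8.534e+07) = 79.31 dB.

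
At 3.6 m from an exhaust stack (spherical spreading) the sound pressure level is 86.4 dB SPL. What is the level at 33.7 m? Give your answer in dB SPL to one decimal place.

67.0 dB SPL

For a point source, L₂ = L₁ − 20·log₁₀(r₂/r₁).
L₂ = 86.4 − 20·log₁₀(33.7/3.6) = 86.4 − 19.427 = 66.97 dB SPL.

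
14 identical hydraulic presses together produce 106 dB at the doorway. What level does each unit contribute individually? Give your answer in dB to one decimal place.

94.5 dB

14 equal contributions raise the level by 10·log₁₀ 14 = 11.461 dB, so each unit alone gives 106 − 11.461.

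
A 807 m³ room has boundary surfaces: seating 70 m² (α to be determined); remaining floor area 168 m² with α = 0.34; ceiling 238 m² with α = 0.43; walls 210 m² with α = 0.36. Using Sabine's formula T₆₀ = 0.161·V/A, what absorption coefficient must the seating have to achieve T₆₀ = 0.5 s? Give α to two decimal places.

Required total absorption A = 0.161·807/0.5 = 259.85 m².
Absorption from the other surfaces = 168·0.34 + 238·0.43 + 210·0.36 = 235.06 m², so the seating must supply 24.79 m² over 70 m².
α = 24.79/70 = 0.354.

0.35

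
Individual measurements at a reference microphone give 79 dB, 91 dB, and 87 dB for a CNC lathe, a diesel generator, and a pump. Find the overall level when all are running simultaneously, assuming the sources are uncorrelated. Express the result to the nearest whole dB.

For uncorrelated sources the intensities add, so convert each level to linear form, sum, and take 10·log₁₀ of the total.
Σ 10^(L/10) = 10^(79/10) + 10^(91/10) + 10^(87/10) = 1.840e+09.
L_total = 10·log₁₀(1.840e+09) = 92.65 dB.

93 dB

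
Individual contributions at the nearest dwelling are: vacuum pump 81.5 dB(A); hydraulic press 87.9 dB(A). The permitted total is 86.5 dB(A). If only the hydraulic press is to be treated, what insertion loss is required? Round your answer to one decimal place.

Fixed contribution from the other source: Σ 10^(L/10) = 10^(81.5/10) = 1.413e+08 (81.50 dB(A)).
To meet 86.5 dB(A) overall, the treated hydraulic press may contribute at most 10^(86.5/10) − 1.413e+08 = 3.054e+08, i.e. 84.85 dB(A).
So the hydraulic press must be reduced from 87.9 to 84.85 dB(A): IL = 3.05 dB.

3.1 dB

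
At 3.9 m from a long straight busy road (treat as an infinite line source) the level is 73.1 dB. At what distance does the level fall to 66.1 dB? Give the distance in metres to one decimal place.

Line-source spreading drops the level by 10·log₁₀(r₂/r₁); inverting, r₂/r₁ = 10^(ΔL/10).
r₂ = 3.9·10^((73.1−66.1)/10) = 3.9·10^(7.0/10) = 19.55 m.

19.5 m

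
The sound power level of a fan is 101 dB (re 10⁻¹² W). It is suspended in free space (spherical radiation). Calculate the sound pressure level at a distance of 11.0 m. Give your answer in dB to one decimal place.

69.2 dB

Free-field spherical radiation: L_p = L_w − 10·log₁₀(4π·r²), r = 11.0 m.
4π·r² = 1521 m², 10·log₁₀ of that is 31.820 dB.
L_p = 101 − 31.820 = 69.18 dB.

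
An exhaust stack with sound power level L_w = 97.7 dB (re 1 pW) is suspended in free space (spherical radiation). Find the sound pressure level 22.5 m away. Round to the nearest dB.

60 dB

The power spreads over a sphere of area 4π·r², so L_p = L_w − 10·log₁₀(4π·r²).
4π·r² = 6362 m², 10·log₁₀ of that is 38.036 dB.
L_p = 97.7 − 38.036 = 59.66 dB.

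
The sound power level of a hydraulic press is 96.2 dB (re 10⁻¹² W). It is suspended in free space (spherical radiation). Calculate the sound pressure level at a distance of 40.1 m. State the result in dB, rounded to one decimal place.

53.1 dB

Free-field spherical radiation: L_p = L_w − 10·log₁₀(4π·r²), r = 40.1 m.
4π·r² = 2.021e+04 m², 10·log₁₀ of that is 43.055 dB.
L_p = 96.2 − 43.055 = 53.15 dB.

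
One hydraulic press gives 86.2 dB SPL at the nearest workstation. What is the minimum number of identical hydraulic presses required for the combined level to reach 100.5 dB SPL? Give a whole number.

27

The shortfall is 100.5 − 86.2 = 14.3 dB, and N units add 10·log₁₀ N, so need 10·log₁₀ N ≥ 14.3.
N ≥ 10^(14.3/10) = 26.915, so N = 27.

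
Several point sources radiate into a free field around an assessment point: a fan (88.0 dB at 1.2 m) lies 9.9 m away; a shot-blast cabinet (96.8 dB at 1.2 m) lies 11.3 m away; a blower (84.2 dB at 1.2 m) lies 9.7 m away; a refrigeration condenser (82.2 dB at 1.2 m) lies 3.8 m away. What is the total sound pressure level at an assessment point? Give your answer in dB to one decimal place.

Propagate each source to the receiver with L = L_ref − 20·log₁₀(r/r_ref), then add intensities.
fan: 88.0 − 20·log₁₀(9.9/1.2) = 88.0 − 18.33 = 69.67 dB.
shot-blast cabinet: 96.8 − 20·log₁₀(11.3/1.2) = 96.8 − 19.48 = 77.32 dB.
blower: 84.2 − 20·log₁₀(9.7/1.2) = 84.2 − 18.15 = 66.05 dB.
refrigeration condenser: 82.2 − 20·log₁₀(3.8/1.2) = 82.2 − 10.01 = 72.19 dB.
Σ 10^(L/10) = 8.382e+07 → L_total = 10·log₁₀(8.382e+07) = 79.23 dB.

79.2 dB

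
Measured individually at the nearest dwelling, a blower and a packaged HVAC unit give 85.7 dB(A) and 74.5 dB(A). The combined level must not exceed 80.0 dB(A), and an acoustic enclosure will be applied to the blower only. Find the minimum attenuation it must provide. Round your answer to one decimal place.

7.1 dB

Everything except the blower sums to 10^(74.5/10) = 2.818e+07 in linear terms, 74.50 dB(A).
To meet 80.0 dB(A) overall, the treated blower may contribute at most 10^(80.0/10) − 2.818e+07 = 7.182e+07, i.e. 78.56 dB(A).
Required insertion loss = 85.7 − 78.56 = 7.14 dB.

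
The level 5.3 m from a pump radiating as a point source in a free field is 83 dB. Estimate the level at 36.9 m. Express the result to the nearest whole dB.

66 dB

Spherical spreading from a point source gives a 20·log₁₀(r₂/r₁) drop.
L₂ = 83 − 20·log₁₀(36.9/5.3) = 83 − 16.855 = 66.14 dB.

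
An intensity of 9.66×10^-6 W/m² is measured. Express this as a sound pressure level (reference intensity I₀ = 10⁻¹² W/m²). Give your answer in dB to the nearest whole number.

Dividing by I₀ shifts the exponent by 12: I/I₀ = 9.66×10^6.
L = 10·(0.9850 + 6) = 69.85 dB.

70 dB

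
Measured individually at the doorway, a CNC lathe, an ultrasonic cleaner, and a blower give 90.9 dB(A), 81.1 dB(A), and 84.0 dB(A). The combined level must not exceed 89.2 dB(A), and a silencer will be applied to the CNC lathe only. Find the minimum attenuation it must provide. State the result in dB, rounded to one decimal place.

4.4 dB

Fixed contribution from the other sources: Σ 10^(L/10) = 10^(81.1/10) + 10^(84.0/10) = 3.800e+08 (85.80 dB(A)).
The limit corresponds to 10^(89.2/10) = 8.318e+08; subtracting the fixed part leaves 4.518e+08 for the CNC lathe, i.e. 86.55 dB(A).
So the CNC lathe must be reduced from 90.9 to 86.55 dB(A): IL = 4.35 dB.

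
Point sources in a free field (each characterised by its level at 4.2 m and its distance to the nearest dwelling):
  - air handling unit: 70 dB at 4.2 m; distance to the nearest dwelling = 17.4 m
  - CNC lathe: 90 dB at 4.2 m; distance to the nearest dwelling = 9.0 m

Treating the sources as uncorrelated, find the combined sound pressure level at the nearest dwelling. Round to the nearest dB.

83 dB

Propagate each source to the receiver with L = L_ref − 20·log₁₀(r/r_ref), then add intensities.
air handling unit: 70 − 20·log₁₀(17.4/4.2) = 70 − 12.35 = 57.65 dB.
CNC lathe: 90 − 20·log₁₀(9.0/4.2) = 90 − 6.62 = 83.38 dB.
Σ 10^(L/10) = 2.184e+08 → L_total = 10·log₁₀(2.184e+08) = 83.39 dB.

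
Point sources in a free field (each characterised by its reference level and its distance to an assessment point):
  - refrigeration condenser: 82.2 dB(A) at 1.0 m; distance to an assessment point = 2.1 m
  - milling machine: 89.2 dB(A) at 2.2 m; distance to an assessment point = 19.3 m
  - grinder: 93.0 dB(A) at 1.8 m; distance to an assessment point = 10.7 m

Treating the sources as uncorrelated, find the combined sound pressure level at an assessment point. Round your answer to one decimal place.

80.2 dB(A)

Propagate each source to the receiver with L = L_ref − 20·log₁₀(r/r_ref), then add intensities.
refrigeration condenser: 82.2 − 20·log₁₀(2.1/1.0) = 82.2 − 6.44 = 75.76 dB(A).
milling machine: 89.2 − 20·log₁₀(19.3/2.2) = 89.2 − 18.86 = 70.34 dB(A).
grinder: 93.0 − 20·log₁₀(10.7/1.8) = 93.0 − 15.48 = 77.52 dB(A).
Σ 10^(L/10) = 1.049e+08 → L_total = 10·log₁₀(1.049e+08) = 80.21 dB(A).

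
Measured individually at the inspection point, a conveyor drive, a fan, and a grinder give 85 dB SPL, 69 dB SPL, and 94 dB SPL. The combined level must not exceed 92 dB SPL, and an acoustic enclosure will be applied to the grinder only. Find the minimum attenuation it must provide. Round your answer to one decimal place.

Fixed contribution from the other sources: Σ 10^(L/10) = 10^(85/10) + 10^(69/10) = 3.242e+08 (85.11 dB SPL).
The limit corresponds to 10^(92/10) = 1.585e+09; subtracting the fixed part leaves 1.261e+09 for the grinder, i.e. 91.01 dB SPL.
Required insertion loss = 94 − 91.01 = 2.99 dB.

3.0 dB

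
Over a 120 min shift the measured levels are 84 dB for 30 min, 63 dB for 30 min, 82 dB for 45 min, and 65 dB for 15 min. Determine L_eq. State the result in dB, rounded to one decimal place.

The energy average is taken in the linear domain: L_eq = 10·log₁₀[(Σ tᵢ·10^(Lᵢ/10))/T], T = 120 min.
Σ tᵢ·10^(Lᵢ/10) = 30·10^(84/10) + 30·10^(63/10) + 45·10^(82/10) + 15·10^(65/10) = 1.477e+10.
L_eq = 10·log₁₀(1.477e+10/120) = 80.90 dB.

80.9 dB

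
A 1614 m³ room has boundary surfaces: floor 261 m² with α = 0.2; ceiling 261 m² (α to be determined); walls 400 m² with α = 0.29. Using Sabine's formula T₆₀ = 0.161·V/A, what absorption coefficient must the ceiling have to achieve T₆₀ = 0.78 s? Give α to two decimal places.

A = 0.161·V/T₆₀ = 0.161·1614/0.78 = 333.15 m² sabins.
Absorption from the other surfaces = 261·0.2 + 400·0.29 = 168.20 m², so the ceiling must supply 164.95 m² over 261 m².
α = 164.95/261 = 0.632.

0.63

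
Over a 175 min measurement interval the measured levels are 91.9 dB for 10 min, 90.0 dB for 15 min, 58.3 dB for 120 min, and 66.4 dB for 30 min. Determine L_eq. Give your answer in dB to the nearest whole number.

Weight each interval's intensity by its duration and average over T = 175 min:
Σ tᵢ·10^(Lᵢ/10) = 10·10^(91.9/10) + 15·10^(90.0/10) + 120·10^(58.3/10) + 30·10^(66.4/10) = 3.070e+10.
L_eq = 10·log₁₀(3.070e+10/175) = 82.44 dB.

82 dB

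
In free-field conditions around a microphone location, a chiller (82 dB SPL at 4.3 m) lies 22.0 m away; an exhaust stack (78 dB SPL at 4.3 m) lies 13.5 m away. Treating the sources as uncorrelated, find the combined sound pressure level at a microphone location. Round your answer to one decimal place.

Apply inverse-square spreading to bring every level to the receiver, then sum 10^(L/10).
chiller: 82 − 20·log₁₀(22.0/4.3) = 82 − 14.18 = 67.82 dB SPL.
exhaust stack: 78 − 20·log₁₀(13.5/4.3) = 78 − 9.94 = 68.06 dB SPL.
Σ 10^(L/10) = 1.246e+07 → L_total = 10·log₁₀(1.246e+07) = 70.95 dB SPL.

71.0 dB SPL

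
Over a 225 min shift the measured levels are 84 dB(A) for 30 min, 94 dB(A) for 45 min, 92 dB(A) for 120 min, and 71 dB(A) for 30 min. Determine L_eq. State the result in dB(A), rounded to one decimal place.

L_eq = 10·log₁₀[(1/T)·Σ tᵢ·10^(Lᵢ/10)] with T = 225 min.
Σ tᵢ·10^(Lᵢ/10) = 30·10^(84/10) + 45·10^(94/10) + 120·10^(92/10) + 30·10^(71/10) = 3.111e+11.
L_eq = 10·log₁₀(3.111e+11/225) = 91.41 dB(A).

91.4 dB(A)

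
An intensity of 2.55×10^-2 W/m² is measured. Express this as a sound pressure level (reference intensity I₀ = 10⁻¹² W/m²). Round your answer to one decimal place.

L = 10·log₁₀(I/I₀) = 10·log₁₀(2.55×10^-2/10⁻¹²) = 10·log₁₀(2.55×10^10).
L = 10·(0.4065 + 10) = 104.07 dB.

104.1 dB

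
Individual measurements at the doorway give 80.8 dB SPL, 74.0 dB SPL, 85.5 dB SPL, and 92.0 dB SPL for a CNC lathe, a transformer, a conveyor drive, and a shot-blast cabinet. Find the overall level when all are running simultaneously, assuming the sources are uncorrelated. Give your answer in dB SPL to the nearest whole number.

For uncorrelated sources the intensities add, so convert each level to linear form, sum, and take 10·log₁₀ of the total.
Σ 10^(L/10) = 10^(80.8/10) + 10^(74.0/10) + 10^(85.5/10) + 10^(92.0/10) = 2.085e+09.
L_total = 10·log₁₀(2.085e+09) = 93.19 dB SPL.

93 dB SPL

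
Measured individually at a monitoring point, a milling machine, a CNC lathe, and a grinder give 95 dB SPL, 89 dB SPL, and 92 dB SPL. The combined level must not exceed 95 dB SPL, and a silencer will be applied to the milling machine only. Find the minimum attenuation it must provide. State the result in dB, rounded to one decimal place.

6.1 dB

Everything except the milling machine sums to 10^(89/10) + 10^(92/10) = 2.379e+09 in linear terms, 93.76 dB SPL.
The limit corresponds to 10^(95/10) = 3.162e+09; subtracting the fixed part leaves 7.831e+08 for the milling machine, i.e. 88.94 dB SPL.
So the milling machine must be reduced from 95 to 88.94 dB SPL: IL = 6.06 dB.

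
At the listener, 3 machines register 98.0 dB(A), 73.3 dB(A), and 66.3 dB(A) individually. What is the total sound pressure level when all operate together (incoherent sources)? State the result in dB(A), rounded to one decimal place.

98.0 dB(A)

Incoherent sources combine by intensity addition: L_total = 10·log₁₀(Σ 10^(L_i/10)).
Σ 10^(L/10) = 10^(98.0/10) + 10^(73.3/10) + 10^(66.3/10) = 6.335e+09.
L_total = 10·log₁₀(6.335e+09) = 98.02 dB(A).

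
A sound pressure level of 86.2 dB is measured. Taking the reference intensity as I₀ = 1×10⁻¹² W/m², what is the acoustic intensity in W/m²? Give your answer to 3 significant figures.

0.000417 W/m²

I = I₀·10^(L/10) = 10⁻¹² × 10^(86.2/10) = 10^(-3.380).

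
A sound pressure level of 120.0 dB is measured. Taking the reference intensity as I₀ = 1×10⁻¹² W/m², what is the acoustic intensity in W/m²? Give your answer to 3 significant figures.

I = I₀·10^(L/10) = 10⁻¹² × 10^(120.0/10) = 10^(0.000).

1.00 W/m²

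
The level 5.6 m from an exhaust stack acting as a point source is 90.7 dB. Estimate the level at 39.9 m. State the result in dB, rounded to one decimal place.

For a point source, L₂ = L₁ − 20·log₁₀(r₂/r₁).
L₂ = 90.7 − 20·log₁₀(39.9/5.6) = 90.7 − 17.056 = 73.64 dB.

73.6 dB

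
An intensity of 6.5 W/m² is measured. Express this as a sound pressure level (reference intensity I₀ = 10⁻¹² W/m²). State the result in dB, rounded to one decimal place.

128.1 dB

L = 10·log₁₀(I/I₀) = 10·log₁₀(6.5/10⁻¹²) = 10·log₁₀(6.5×10^12).
L = 10·(0.8129 + 12) = 128.13 dB.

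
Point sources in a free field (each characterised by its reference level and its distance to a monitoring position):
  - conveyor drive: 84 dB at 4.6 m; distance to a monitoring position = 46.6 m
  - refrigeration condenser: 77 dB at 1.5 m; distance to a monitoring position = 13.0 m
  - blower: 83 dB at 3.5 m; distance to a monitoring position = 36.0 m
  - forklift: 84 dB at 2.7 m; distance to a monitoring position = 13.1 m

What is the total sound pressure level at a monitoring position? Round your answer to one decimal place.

First find each source's level at the receiver (point-source: −20·log₁₀(r/r_ref)), then combine on an intensity basis.
conveyor drive: 84 − 20·log₁₀(46.6/4.6) = 84 − 20.11 = 63.89 dB.
refrigeration condenser: 77 − 20·log₁₀(13.0/1.5) = 77 − 18.76 = 58.24 dB.
blower: 83 − 20·log₁₀(36.0/3.5) = 83 − 20.24 = 62.76 dB.
forklift: 84 − 20·log₁₀(13.1/2.7) = 84 − 13.72 = 70.28 dB.
Σ 10^(L/10) = 1.567e+07 → L_total = 10·log₁₀(1.567e+07) = 71.95 dB.

72.0 dB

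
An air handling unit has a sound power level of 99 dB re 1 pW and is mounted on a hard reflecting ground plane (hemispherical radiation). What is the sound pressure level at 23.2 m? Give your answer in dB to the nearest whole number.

Free-field hemispherical radiation: L_p = L_w − 10·log₁₀(2π·r²), r = 23.2 m.
2π·r² = 3382 m², 10·log₁₀ of that is 35.292 dB.
L_p = 99 − 35.292 = 63.71 dB.

64 dB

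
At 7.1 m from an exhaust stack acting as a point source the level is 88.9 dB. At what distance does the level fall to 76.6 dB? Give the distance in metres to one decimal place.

For a point source L₁ − L₂ = 20·log₁₀(r₂/r₁), so r₂ = r₁·10^((L₁−L₂)/20).
r₂ = 7.1·10^((88.9−76.6)/20) = 7.1·10^(12.3/20) = 29.26 m.

29.3 m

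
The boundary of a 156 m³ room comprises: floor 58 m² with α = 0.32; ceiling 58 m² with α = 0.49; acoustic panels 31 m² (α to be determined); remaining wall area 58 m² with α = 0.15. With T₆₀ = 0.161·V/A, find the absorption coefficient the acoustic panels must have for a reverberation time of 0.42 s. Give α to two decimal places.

From T₆₀ = 0.161·V/A, the target T₆₀ = 0.42 s needs A = 0.161·156/0.42 = 59.80 m².
Absorption from the other surfaces = 58·0.32 + 58·0.49 + 58·0.15 = 55.68 m², so the acoustic panels must supply 4.12 m² over 31 m².
α = 4.12/31 = 0.133.

0.13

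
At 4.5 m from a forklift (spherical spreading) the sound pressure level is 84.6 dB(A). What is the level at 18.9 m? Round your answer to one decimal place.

For a point source, L₂ = L₁ − 20·log₁₀(r₂/r₁).
L₂ = 84.6 − 20·log₁₀(18.9/4.5) = 84.6 − 12.465 = 72.14 dB(A).

72.1 dB(A)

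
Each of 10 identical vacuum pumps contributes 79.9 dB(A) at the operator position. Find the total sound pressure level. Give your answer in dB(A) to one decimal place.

89.9 dB(A)

N identical incoherent sources raise the level by 10·log₁₀ N.
L_total = 79.9 + 10·log₁₀(10) = 79.9 + 10.000 = 89.90 dB(A).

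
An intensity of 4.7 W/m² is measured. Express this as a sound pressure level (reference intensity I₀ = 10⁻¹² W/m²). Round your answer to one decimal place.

L = 10·log₁₀(I/I₀) = 10·log₁₀(4.7/10⁻¹²) = 10·log₁₀(4.7×10^12).
L = 10·(0.6721 + 12) = 126.72 dB.

126.7 dB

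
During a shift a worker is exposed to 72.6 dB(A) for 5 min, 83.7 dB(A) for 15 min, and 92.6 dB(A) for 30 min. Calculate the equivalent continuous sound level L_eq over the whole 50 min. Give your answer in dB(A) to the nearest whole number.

L_eq = 10·log₁₀[(1/T)·Σ tᵢ·10^(Lᵢ/10)] with T = 50 min.
Σ tᵢ·10^(Lᵢ/10) = 5·10^(72.6/10) + 15·10^(83.7/10) + 30·10^(92.6/10) = 5.820e+10.
L_eq = 10·log₁₀(5.820e+10/50) = 90.66 dB(A).

91 dB(A)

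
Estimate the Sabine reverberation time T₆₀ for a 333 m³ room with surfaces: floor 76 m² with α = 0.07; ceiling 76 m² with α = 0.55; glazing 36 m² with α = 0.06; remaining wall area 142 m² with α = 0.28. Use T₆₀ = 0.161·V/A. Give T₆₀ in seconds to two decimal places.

0.60 s

Summing Sᵢαᵢ: 76·0.07 + 76·0.55 + 36·0.06 + 142·0.28 = 89.04 m².
T₆₀ = 0.161 × 333 / 89.04 = 0.602 s.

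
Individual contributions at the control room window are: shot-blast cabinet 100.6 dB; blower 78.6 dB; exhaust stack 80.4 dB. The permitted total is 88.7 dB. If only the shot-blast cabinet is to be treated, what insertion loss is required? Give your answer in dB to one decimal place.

Everything except the shot-blast cabinet sums to 10^(78.6/10) + 10^(80.4/10) = 1.821e+08 in linear terms, 82.60 dB.
The limit corresponds to 10^(88.7/10) = 7.413e+08; subtracting the fixed part leaves 5.592e+08 for the shot-blast cabinet, i.e. 87.48 dB.
So the shot-blast cabinet must be reduced from 100.6 to 87.48 dB: IL = 13.12 dB.

13.1 dB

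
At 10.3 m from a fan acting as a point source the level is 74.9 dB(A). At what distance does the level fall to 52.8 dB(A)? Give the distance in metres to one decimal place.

131.2 m

The 22.1 dB drop corresponds to a distance ratio of 10^(22.1/20) for a point source.
r₂ = 10.3·10^((74.9−52.8)/20) = 10.3·10^(22.1/20) = 131.17 m.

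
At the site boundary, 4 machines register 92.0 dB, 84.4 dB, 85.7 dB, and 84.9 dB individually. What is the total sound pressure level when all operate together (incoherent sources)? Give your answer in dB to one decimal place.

For uncorrelated sources the intensities add, so convert each level to linear form, sum, and take 10·log₁₀ of the total.
Σ 10^(L/10) = 10^(92.0/10) + 10^(84.4/10) + 10^(85.7/10) + 10^(84.9/10) = 2.541e+09.
L_total = 10·log₁₀(2.541e+09) = 94.05 dB.

94.0 dB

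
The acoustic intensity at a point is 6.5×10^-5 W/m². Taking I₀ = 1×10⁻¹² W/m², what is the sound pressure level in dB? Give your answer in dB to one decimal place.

Dividing by I₀ shifts the exponent by 12: I/I₀ = 6.5×10^7.
L = 10·(0.8129 + 7) = 78.13 dB.

78.1 dB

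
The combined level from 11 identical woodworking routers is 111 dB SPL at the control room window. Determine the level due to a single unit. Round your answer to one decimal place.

For N identical incoherent sources L_total = L₁ + 10·log₁₀ N, so L₁ = 111 − 10·log₁₀(11) = 111 − 10.414.

100.6 dB SPL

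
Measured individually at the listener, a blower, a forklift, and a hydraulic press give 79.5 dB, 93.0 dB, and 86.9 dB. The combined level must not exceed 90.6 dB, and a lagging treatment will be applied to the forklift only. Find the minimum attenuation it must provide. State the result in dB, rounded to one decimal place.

Everything except the forklift sums to 10^(79.5/10) + 10^(86.9/10) = 5.789e+08 in linear terms, 87.63 dB.
The limit corresponds to 10^(90.6/10) = 1.148e+09; subtracting the fixed part leaves 5.692e+08 for the forklift, i.e. 87.55 dB.
Required insertion loss = 93.0 − 87.55 = 5.45 dB.

5.4 dB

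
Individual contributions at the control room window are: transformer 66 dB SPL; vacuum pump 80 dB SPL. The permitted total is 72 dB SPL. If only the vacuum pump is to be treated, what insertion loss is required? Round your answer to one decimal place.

9.3 dB

Everything except the vacuum pump sums to 10^(66/10) = 3.981e+06 in linear terms, 66.00 dB SPL.
To meet 72 dB SPL overall, the treated vacuum pump may contribute at most 10^(72/10) − 3.981e+06 = 1.187e+07, i.e. 70.74 dB SPL.
Required insertion loss = 80 − 70.74 = 9.26 dB.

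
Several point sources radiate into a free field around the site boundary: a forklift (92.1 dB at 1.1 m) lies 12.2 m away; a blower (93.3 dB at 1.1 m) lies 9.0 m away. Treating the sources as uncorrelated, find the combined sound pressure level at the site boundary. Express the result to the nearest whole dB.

77 dB

Propagate each source to the receiver with L = L_ref − 20·log₁₀(r/r_ref), then add intensities.
forklift: 92.1 − 20·log₁₀(12.2/1.1) = 92.1 − 20.90 = 71.20 dB.
blower: 93.3 − 20·log₁₀(9.0/1.1) = 93.3 − 18.26 = 75.04 dB.
Σ 10^(L/10) = 4.512e+07 → L_total = 10·log₁₀(4.512e+07) = 76.54 dB.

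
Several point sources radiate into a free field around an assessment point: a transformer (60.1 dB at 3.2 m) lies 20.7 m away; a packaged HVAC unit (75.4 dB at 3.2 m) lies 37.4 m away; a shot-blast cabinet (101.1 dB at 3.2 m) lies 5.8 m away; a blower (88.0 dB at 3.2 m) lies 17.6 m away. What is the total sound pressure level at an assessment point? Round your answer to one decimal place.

Apply inverse-square spreading to bring every level to the receiver, then sum 10^(L/10).
transformer: 60.1 − 20·log₁₀(20.7/3.2) = 60.1 − 16.22 = 43.88 dB.
packaged HVAC unit: 75.4 − 20·log₁₀(37.4/3.2) = 75.4 − 21.35 = 54.05 dB.
shot-blast cabinet: 101.1 − 20·log₁₀(5.8/3.2) = 101.1 − 5.17 = 95.93 dB.
blower: 88.0 − 20·log₁₀(17.6/3.2) = 88.0 − 14.81 = 73.19 dB.
Σ 10^(L/10) = 3.943e+09 → L_total = 10·log₁₀(3.943e+09) = 95.96 dB.

96.0 dB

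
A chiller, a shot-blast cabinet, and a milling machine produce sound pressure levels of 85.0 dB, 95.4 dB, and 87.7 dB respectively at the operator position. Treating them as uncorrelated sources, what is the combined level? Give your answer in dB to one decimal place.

96.4 dB

For uncorrelated sources the intensities add, so convert each level to linear form, sum, and take 10·log₁₀ of the total.
Σ 10^(L/10) = 10^(85.0/10) + 10^(95.4/10) + 10^(87.7/10) = 4.372e+09.
L_total = 10·log₁₀(4.372e+09) = 96.41 dB.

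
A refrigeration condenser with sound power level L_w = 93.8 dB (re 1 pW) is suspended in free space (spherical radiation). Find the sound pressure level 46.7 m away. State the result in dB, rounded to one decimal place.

The power spreads over a sphere of area 4π·r², so L_p = L_w − 10·log₁₀(4π·r²).
4π·r² = 2.741e+04 m², 10·log₁₀ of that is 44.378 dB.
L_p = 93.8 − 44.378 = 49.42 dB.

49.4 dB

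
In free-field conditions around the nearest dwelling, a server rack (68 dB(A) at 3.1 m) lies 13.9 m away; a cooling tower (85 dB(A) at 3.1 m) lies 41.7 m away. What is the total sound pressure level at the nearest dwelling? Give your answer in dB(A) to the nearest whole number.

63 dB(A)

Propagate each source to the receiver with L = L_ref − 20·log₁₀(r/r_ref), then add intensities.
server rack: 68 − 20·log₁₀(13.9/3.1) = 68 − 13.03 = 54.97 dB(A).
cooling tower: 85 − 20·log₁₀(41.7/3.1) = 85 − 22.58 = 62.42 dB(A).
Σ 10^(L/10) = 2.061e+06 → L_total = 10·log₁₀(2.061e+06) = 63.14 dB(A).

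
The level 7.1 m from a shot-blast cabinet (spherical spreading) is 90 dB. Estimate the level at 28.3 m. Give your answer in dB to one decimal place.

Point-source attenuation: ΔL = 20·log₁₀(r₂/r₁) = 20·log₁₀(28.3/7.1) = 12.011 dB.
L₂ = 90 − 20·log₁₀(28.3/7.1) = 90 − 12.011 = 77.99 dB.

78.0 dB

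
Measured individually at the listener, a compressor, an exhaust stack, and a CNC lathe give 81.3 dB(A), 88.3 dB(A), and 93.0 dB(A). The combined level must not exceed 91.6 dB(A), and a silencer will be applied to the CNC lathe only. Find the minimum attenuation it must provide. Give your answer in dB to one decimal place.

Fixed contribution from the other sources: Σ 10^(L/10) = 10^(81.3/10) + 10^(88.3/10) = 8.110e+08 (89.09 dB(A)).
The limit corresponds to 10^(91.6/10) = 1.445e+09; subtracting the fixed part leaves 6.345e+08 for the CNC lathe, i.e. 88.02 dB(A).
So the CNC lathe must be reduced from 93.0 to 88.02 dB(A): IL = 4.98 dB.

5.0 dB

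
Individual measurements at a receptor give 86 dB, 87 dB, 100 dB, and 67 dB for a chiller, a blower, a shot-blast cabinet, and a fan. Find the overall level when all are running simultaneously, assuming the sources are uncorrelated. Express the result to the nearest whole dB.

Incoherent sources combine by intensity addition: L_total = 10·log₁₀(Σ 10^(L_i/10)).
Σ 10^(L/10) = 10^(86/10) + 10^(87/10) + 10^(100/10) + 10^(67/10) = 1.090e+10.
L_total = 10·log₁₀(1.090e+10) = 100.38 dB.

100 dB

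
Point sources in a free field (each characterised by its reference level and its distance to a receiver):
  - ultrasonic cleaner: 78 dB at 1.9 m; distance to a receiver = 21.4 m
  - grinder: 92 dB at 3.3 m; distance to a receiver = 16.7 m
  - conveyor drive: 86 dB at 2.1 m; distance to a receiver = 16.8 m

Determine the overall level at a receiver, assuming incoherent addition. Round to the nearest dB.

First find each source's level at the receiver (point-source: −20·log₁₀(r/r_ref)), then combine on an intensity basis.
ultrasonic cleaner: 78 − 20·log₁₀(21.4/1.9) = 78 − 21.03 = 56.97 dB.
grinder: 92 − 20·log₁₀(16.7/3.3) = 92 − 14.08 = 77.92 dB.
conveyor drive: 86 − 20·log₁₀(16.8/2.1) = 86 − 18.06 = 67.94 dB.
Σ 10^(L/10) = 6.860e+07 → L_total = 10·log₁₀(6.860e+07) = 78.36 dB.

78 dB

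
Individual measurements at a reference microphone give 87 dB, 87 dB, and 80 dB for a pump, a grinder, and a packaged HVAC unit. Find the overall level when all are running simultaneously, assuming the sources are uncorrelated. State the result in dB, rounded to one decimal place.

For uncorrelated sources the intensities add, so convert each level to linear form, sum, and take 10·log₁₀ of the total.
Σ 10^(L/10) = 10^(87/10) + 10^(87/10) + 10^(80/10) = 1.102e+09.
L_total = 10·log₁₀(1.102e+09) = 90.42 dB.

90.4 dB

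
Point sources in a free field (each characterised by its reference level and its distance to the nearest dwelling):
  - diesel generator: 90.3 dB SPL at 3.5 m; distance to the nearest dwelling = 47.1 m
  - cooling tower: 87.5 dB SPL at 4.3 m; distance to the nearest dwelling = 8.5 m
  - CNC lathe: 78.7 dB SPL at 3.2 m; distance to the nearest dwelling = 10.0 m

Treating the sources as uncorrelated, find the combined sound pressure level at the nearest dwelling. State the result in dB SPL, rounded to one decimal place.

82.0 dB SPL

Apply inverse-square spreading to bring every level to the receiver, then sum 10^(L/10).
diesel generator: 90.3 − 20·log₁₀(47.1/3.5) = 90.3 − 22.58 = 67.72 dB SPL.
cooling tower: 87.5 − 20·log₁₀(8.5/4.3) = 87.5 − 5.92 = 81.58 dB SPL.
CNC lathe: 78.7 − 20·log₁₀(10.0/3.2) = 78.7 − 9.90 = 68.80 dB SPL.
Σ 10^(L/10) = 1.574e+08 → L_total = 10·log₁₀(1.574e+08) = 81.97 dB SPL.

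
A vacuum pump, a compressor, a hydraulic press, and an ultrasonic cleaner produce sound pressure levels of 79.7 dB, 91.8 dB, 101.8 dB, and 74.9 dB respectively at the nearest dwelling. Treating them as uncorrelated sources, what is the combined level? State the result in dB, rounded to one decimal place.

102.2 dB

For uncorrelated sources the intensities add, so convert each level to linear form, sum, and take 10·log₁₀ of the total.
Σ 10^(L/10) = 10^(79.7/10) + 10^(91.8/10) + 10^(101.8/10) + 10^(74.9/10) = 1.677e+10.
L_total = 10·log₁₀(1.677e+10) = 102.25 dB.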